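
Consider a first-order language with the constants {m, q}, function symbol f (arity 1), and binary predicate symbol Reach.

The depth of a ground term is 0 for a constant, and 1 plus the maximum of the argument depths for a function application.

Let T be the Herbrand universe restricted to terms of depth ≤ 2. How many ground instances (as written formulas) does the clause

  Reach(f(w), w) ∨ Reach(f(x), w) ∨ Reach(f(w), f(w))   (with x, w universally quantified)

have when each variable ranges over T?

36

Ground terms of depth ≤ 2:
  Count level by level. With function symbols f/1, the terms of depth ≤ k are the 2 constants together with each function applied to depth-≤(k−1) tuples, so N_k = 2 + N_{k-1}.
  N_0 = 2
  N_1 = 2 + 2 = 4
  N_2 = 2 + 4 = 6
  Explicitly: m, q, f(m), f(q), f(f(m)), f(f(q)).
So there are 6 ground terms available for substitution.
The clause has 2 distinct variables (x, w), each appearing in the body. In the free term algebra distinct substitutions yield syntactically distinct ground instances.
Number of ground instances = 6^2 = 36.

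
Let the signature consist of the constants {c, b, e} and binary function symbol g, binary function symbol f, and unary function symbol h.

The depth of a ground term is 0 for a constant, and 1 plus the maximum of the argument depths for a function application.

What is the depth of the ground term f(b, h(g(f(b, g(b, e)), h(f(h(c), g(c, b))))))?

depth(g(b, e)) = 1 + max(0, 0) = 1
depth(f(b, g(b, e))) = 1 + max(0, 1) = 2
depth(h(c)) = 1 + depth(c) = 1 + 0 = 1
depth(g(c, b)) = 1 + max(0, 0) = 1
depth(f(h(c), g(c, b))) = 1 + max(1, 1) = 2
depth(h(f(h(c), g(c, b)))) = 1 + depth(f(h(c), g(c, b))) = 1 + 2 = 3
depth(g(f(b, g(b, e)), h(f(h(c), g(c, b))))) = 1 + max(2, 3) = 4
depth(h(g(f(b, g(b, e)), h(f(h(c), g(c, b)))))) = 1 + depth(g(f(b, g(b, e)), h(f(h(c), g(c, b))))) = 1 + 4 = 5
depth(f(b, h(g(f(b, g(b, e)), h(f(h(c), g(c, b))))))) = 1 + max(0, 5) = 6

6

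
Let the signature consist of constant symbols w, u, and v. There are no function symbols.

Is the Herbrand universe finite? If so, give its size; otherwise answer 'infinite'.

3

There are no function symbols, so every ground term is one of the 3 constants.
The Herbrand universe is {w, u, v}, which is finite with 3 elements.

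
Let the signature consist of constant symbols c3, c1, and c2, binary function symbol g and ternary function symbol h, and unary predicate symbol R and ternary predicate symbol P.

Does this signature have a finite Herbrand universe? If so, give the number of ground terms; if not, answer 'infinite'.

infinite

The signature has at least one function symbol (g, arity 2) and at least one constant (c3).
Iterating g gives infinitely many distinct ground terms: c3, g(c3, c3), g(g(c3, c3), g(c3, c3)), ...
So the Herbrand universe is infinite.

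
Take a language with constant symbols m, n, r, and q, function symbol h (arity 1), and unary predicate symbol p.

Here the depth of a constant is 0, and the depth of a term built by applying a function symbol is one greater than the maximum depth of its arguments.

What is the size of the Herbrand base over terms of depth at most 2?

First count ground terms of depth ≤ 2.
If N_k denotes the number of depth-≤k ground terms, the 4 constants give N_0 = 4, and each function symbol of arity r contributes N_{k-1}^r new terms at level k: N_k = 4 + N_{k-1}.
N_0 = 4
N_1 = 4 + 4 = 8
N_2 = 4 + 8 = 12
So |H| = 12.
Ground atoms are formed by filling each argument slot of a predicate with a term from H, so an r-ary predicate gives |H|^r atoms:
  p: 12
Total ground atoms: 12.

12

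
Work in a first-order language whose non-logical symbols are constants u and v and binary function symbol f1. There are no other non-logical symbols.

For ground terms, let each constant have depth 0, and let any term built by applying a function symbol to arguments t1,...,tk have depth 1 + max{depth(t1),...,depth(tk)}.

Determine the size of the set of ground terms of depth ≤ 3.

Count level by level. With function symbols f1/2, the terms of depth ≤ k are the 2 constants together with each function applied to depth-≤(k−1) tuples, so N_k = 2 + N_{k-1}^2.
N_0 = 2
N_1 = 2 + 2^2 = 6
N_2 = 2 + 6^2 = 38
N_3 = 2 + 38^2 = 1446

1446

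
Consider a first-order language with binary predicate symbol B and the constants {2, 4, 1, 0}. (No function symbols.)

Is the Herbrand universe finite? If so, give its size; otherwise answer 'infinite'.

4

There are no function symbols, so every ground term is one of the 4 constants.
The Herbrand universe is {2, 4, 1, 0}, which is finite with 4 elements.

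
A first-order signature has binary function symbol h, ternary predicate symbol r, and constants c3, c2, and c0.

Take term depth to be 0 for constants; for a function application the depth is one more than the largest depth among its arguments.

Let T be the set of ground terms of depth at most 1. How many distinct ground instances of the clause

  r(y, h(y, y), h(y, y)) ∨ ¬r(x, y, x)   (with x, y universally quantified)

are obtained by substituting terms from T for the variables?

144

Ground terms of depth ≤ 1:
  Write N_k for the number of ground terms of depth ≤ k. A term of depth ≤ k is either a constant or a function symbol applied to arguments of depth ≤ k−1, so N_k = 3 + N_{k-1}^2.
  N_0 = 3
  N_1 = 3 + 3^2 = 12
So there are 12 ground terms available for substitution.
There are 2 variables to instantiate (x, y), each occurring in at least one literal, so different choices give different ground instances.
Number of ground instances = 12^2 = 144.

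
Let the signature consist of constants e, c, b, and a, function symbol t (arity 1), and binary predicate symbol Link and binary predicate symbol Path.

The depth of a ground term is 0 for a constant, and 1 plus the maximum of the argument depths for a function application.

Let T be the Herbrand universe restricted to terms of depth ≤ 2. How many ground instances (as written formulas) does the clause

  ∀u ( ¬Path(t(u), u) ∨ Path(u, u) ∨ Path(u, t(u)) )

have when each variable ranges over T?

Ground terms of depth ≤ 2:
  Count level by level. With function symbols t/1, the terms of depth ≤ k are the 4 constants together with each function applied to depth-≤(k−1) tuples, so N_k = 4 + N_{k-1}.
  N_0 = 4
  N_1 = 4 + 4 = 8
  N_2 = 4 + 8 = 12
  Explicitly: e, c, b, a, t(e), t(c), t(b), t(a), t(t(e)), t(t(c)), t(t(b)), t(t(a)).
So there are 12 ground terms available for substitution.
The variable u ranges independently over the available ground terms, and distinct assignments produce distinct instances.
Number of ground instances = 12.

12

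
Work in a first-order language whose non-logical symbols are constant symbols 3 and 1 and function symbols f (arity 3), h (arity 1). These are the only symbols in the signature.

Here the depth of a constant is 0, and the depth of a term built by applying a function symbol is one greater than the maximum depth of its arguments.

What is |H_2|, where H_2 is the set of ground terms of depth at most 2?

Count level by level. With function symbols f/3, h/1, the terms of depth ≤ k are the 2 constants together with each function applied to depth-≤(k−1) tuples, so N_k = 2 + N_{k-1}^3 + N_{k-1}.
N_0 = 2
N_1 = 2 + 2^3 + 2 = 12
N_2 = 2 + 12^3 + 12 = 1742

1742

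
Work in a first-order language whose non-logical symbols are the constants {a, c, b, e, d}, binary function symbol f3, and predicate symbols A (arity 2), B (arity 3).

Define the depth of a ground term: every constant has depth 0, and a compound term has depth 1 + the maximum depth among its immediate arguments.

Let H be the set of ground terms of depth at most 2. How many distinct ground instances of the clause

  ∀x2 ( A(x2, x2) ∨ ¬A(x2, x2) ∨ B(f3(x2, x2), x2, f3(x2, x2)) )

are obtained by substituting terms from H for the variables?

905

Ground terms of depth ≤ 2:
  If N_k denotes the number of depth-≤k ground terms, the 5 constants give N_0 = 5, and each function symbol of arity r contributes N_{k-1}^r new terms at level k: N_k = 5 + N_{k-1}^2.
  N_0 = 5
  N_1 = 5 + 5^2 = 30
  N_2 = 5 + 30^2 = 905
So there are 905 ground terms available for substitution.
The variable x2 ranges independently over the available ground terms, and distinct assignments produce distinct instances.
Number of ground instances = 905.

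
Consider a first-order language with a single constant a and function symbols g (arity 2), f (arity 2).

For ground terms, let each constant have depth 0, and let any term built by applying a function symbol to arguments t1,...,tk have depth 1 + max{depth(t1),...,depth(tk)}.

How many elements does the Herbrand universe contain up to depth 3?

723

If N_k denotes the number of depth-≤k ground terms, the 1 constant gives N_0 = 1, and each function symbol of arity r contributes N_{k-1}^r new terms at level k: N_k = 1 + N_{k-1}^2 + N_{k-1}^2.
N_0 = 1
N_1 = 1 + 1^2 + 1^2 = 3
N_2 = 1 + 3^2 + 3^2 = 19
N_3 = 1 + 19^2 + 19^2 = 723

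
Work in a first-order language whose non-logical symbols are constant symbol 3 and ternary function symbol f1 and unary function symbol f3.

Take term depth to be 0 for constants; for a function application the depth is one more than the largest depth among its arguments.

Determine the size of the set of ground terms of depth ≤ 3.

Let N_k = |{terms of depth ≤ k}|. Then N_0 = 1 and N_k = 1 + N_{k-1}^3 + N_{k-1} for k ≥ 1 (one summand per function symbol, arity giving the exponent).
N_0 = 1
N_1 = 1 + 1^3 + 1 = 3
N_2 = 1 + 3^3 + 3 = 31
N_3 = 1 + 31^3 + 31 = 29823

29823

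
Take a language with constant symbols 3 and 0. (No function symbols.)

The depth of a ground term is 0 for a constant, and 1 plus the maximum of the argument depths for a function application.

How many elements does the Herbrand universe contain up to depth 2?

With no function symbols every ground term is a constant, so there are exactly 2 ground terms at every depth bound.
N_0 = 2
N_1 = 2
N_2 = 2
Explicitly: 3, 0.

2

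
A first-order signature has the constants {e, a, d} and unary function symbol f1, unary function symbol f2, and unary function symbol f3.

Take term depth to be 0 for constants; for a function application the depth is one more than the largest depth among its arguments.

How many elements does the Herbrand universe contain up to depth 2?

39

Count level by level. With function symbols f1/1, f2/1, f3/1, the terms of depth ≤ k are the 3 constants together with each function applied to depth-≤(k−1) tuples, so N_k = 3 + N_{k-1} + N_{k-1} + N_{k-1}.
N_0 = 3
N_1 = 3 + 3 + 3 + 3 = 12
N_2 = 3 + 12 + 12 + 12 = 39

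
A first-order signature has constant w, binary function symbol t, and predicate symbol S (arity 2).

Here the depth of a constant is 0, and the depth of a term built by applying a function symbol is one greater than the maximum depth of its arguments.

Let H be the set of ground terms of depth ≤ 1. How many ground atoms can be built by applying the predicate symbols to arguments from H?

First count ground terms of depth ≤ 1.
If N_k denotes the number of depth-≤k ground terms, the 1 constant gives N_0 = 1, and each function symbol of arity r contributes N_{k-1}^r new terms at level k: N_k = 1 + N_{k-1}^2.
N_0 = 1
N_1 = 1 + 1^2 = 2
Explicitly: w, t(w, w).
So |H| = 2.
Ground atoms are formed by filling each argument slot of a predicate with a term from H, so an r-ary predicate gives |H|^r atoms:
  S: 2^2 = 4
Total ground atoms: 4.

4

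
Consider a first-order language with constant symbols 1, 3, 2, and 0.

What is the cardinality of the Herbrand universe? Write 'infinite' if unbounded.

There are no function symbols, so every ground term is one of the 4 constants.
The Herbrand universe is {1, 3, 2, 0}, which is finite with 4 elements.

4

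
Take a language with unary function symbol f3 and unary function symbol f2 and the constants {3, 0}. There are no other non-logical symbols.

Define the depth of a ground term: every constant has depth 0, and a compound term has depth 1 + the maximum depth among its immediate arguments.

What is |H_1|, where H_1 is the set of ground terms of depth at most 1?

6

Write N_k for the number of ground terms of depth ≤ k. A term of depth ≤ k is either a constant or a function symbol applied to arguments of depth ≤ k−1, so N_k = 2 + N_{k-1} + N_{k-1}.
N_0 = 2
N_1 = 2 + 2 + 2 = 6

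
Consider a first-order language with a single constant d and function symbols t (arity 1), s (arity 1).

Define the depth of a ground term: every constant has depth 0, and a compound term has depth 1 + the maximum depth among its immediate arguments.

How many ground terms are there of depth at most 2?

7

Count level by level. With function symbols t/1, s/1, the terms of depth ≤ k are the 1 constant together with each function applied to depth-≤(k−1) tuples, so N_k = 1 + N_{k-1} + N_{k-1}.
N_0 = 1
N_1 = 1 + 1 + 1 = 3
N_2 = 1 + 3 + 3 = 7
Explicitly: d, t(d), t(t(d)), t(s(d)), s(d), s(t(d)), s(s(d)).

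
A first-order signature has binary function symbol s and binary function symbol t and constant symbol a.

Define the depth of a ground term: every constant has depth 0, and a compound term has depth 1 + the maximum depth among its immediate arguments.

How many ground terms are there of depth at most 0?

Count level by level. With function symbols s/2, t/2, the terms of depth ≤ k are the 1 constant together with each function applied to depth-≤(k−1) tuples, so N_k = 1 + N_{k-1}^2 + N_{k-1}^2.
N_0 = 1
Explicitly: a.

1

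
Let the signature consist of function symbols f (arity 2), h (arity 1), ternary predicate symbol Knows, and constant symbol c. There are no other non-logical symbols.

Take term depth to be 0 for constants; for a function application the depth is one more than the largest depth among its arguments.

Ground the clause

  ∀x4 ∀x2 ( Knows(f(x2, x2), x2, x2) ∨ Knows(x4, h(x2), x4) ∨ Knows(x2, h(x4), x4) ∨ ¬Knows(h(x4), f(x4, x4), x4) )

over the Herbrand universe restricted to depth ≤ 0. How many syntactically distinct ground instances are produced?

1

Ground terms of depth ≤ 0:
  Count level by level. With function symbols f/2, h/1, the terms of depth ≤ k are the 1 constant together with each function applied to depth-≤(k−1) tuples, so N_k = 1 + N_{k-1}^2 + N_{k-1}.
  N_0 = 1
  Explicitly: c.
So there is exactly 1 ground term available for substitution.
There are 2 variables to instantiate (x4, x2), each occurring in at least one literal, so different choices give different ground instances.
Number of ground instances = 1^2 = 1.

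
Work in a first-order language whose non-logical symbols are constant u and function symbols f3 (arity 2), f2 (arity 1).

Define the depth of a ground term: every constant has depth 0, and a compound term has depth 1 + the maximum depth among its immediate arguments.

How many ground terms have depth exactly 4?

Let N_k count ground terms of depth at most k. Each non-constant term of depth ≤ k is some function symbol applied to depth-≤(k−1) arguments, giving N_k = 1 + N_{k-1}^2 + N_{k-1}.
N_0 = 1
N_1 = 1 + 1^2 + 1 = 3
N_2 = 1 + 3^2 + 3 = 13
N_3 = 1 + 13^2 + 13 = 183
N_4 = 1 + 183^2 + 183 = 33673
Terms of depth exactly 4: N_4 − N_3 = 33673 − 183 = 33490.

33490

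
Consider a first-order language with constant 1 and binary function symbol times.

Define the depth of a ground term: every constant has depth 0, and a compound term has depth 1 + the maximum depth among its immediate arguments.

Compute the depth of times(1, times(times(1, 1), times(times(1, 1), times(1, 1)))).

depth(times(1, 1)) = 1 + max(0, 0) = 1
depth(times(times(1, 1), times(1, 1))) = 1 + max(1, 1) = 2
depth(times(times(1, 1), times(times(1, 1), times(1, 1)))) = 1 + max(1, 2) = 3
depth(times(1, times(times(1, 1), times(times(1, 1), times(1, 1))))) = 1 + max(0, 3) = 4

4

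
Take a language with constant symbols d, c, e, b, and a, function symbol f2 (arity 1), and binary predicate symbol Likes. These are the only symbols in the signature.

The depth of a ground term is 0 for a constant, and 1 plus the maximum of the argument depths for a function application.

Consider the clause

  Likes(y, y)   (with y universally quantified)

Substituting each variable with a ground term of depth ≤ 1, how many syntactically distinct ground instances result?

10

Ground terms of depth ≤ 1:
  Let N_k count ground terms of depth at most k. Each non-constant term of depth ≤ k is some function symbol applied to depth-≤(k−1) arguments, giving N_k = 5 + N_{k-1}.
  N_0 = 5
  N_1 = 5 + 5 = 10
So there are 10 ground terms available for substitution.
The variable y ranges independently over the available ground terms, and distinct assignments produce distinct instances.
Number of ground instances = 10.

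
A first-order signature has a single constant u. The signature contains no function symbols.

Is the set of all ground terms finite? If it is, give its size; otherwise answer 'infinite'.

There are no function symbols, so the only ground term is the single constant.
The Herbrand universe is {u}, finite with 1 element.

1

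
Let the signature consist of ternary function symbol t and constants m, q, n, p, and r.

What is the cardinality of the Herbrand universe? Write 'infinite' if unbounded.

The signature has at least one function symbol (t, arity 3) and at least one constant (m).
Iterating t gives infinitely many distinct ground terms: m, t(m, m, m), t(t(m, m, m), t(m, m, m), t(m, m, m)), ...
So the Herbrand universe is infinite.

infinite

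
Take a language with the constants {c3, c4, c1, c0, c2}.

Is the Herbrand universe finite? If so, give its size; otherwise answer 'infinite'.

There are no function symbols, so every ground term is one of the 5 constants.
The Herbrand universe is {c3, c4, c1, c0, c2}, which is finite with 5 elements.

5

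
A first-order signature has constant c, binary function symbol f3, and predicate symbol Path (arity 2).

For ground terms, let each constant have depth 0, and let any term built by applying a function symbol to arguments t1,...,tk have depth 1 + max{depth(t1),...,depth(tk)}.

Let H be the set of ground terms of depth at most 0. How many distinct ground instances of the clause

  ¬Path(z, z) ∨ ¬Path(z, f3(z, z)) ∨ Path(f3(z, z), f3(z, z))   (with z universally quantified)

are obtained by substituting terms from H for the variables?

Ground terms of depth ≤ 0:
  Write N_k for the number of ground terms of depth ≤ k. A term of depth ≤ k is either a constant or a function symbol applied to arguments of depth ≤ k−1, so N_k = 1 + N_{k-1}^2.
  N_0 = 1
  Explicitly: c.
So there is exactly 1 ground term available for substitution.
The body mentions the single quantified variable z; since ground terms form a free algebra, no two substitutions collapse to the same formula.
Number of ground instances = 1.

1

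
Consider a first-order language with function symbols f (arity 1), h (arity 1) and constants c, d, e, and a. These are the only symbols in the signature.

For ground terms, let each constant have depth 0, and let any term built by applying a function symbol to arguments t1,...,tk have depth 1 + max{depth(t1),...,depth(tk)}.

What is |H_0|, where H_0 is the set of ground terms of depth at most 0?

4

If N_k denotes the number of depth-≤k ground terms, the 4 constants give N_0 = 4, and each function symbol of arity r contributes N_{k-1}^r new terms at level k: N_k = 4 + N_{k-1} + N_{k-1}.
N_0 = 4
Explicitly: c, d, e, a.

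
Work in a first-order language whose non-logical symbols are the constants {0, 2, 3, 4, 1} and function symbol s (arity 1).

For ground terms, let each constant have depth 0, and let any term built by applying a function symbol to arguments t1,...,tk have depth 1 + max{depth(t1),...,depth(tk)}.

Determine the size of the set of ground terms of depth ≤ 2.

If N_k denotes the number of depth-≤k ground terms, the 5 constants give N_0 = 5, and each function symbol of arity r contributes N_{k-1}^r new terms at level k: N_k = 5 + N_{k-1}.
N_0 = 5
N_1 = 5 + 5 = 10
N_2 = 5 + 10 = 15

15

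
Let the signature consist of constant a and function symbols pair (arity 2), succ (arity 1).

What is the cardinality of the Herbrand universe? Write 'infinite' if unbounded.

infinite

The signature has at least one function symbol (pair, arity 2) and at least one constant (a).
Iterating pair gives infinitely many distinct ground terms: a, pair(a, a), pair(pair(a, a), pair(a, a)), ...
So the Herbrand universe is infinite.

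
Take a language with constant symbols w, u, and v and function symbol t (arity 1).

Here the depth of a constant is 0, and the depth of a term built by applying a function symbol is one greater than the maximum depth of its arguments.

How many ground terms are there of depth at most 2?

9

Let N_k = |{terms of depth ≤ k}|. Then N_0 = 3 and N_k = 3 + N_{k-1} for k ≥ 1 (one summand per function symbol, arity giving the exponent).
N_0 = 3
N_1 = 3 + 3 = 6
N_2 = 3 + 6 = 9
Explicitly: w, u, v, t(w), t(u), t(v), t(t(w)), t(t(u)), t(t(v)).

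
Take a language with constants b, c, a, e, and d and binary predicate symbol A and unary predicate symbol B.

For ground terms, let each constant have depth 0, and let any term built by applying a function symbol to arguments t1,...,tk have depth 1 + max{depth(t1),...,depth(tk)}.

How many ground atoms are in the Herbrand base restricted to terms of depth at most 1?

First count ground terms of depth ≤ 1.
With no function symbols every ground term is a constant, so there are exactly 5 ground terms at every depth bound.
N_0 = 5
N_1 = 5
Explicitly: b, c, a, e, d.
So |H| = 5.
Each predicate of arity r yields |H|^r ground atoms (one per choice of an r-tuple from H):
  A: 5^2 = 25;  B: 5
Total ground atoms: 25 + 5 = 30.

30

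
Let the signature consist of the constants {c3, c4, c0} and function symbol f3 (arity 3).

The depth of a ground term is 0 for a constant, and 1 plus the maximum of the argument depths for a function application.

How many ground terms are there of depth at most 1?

30

If N_k denotes the number of depth-≤k ground terms, the 3 constants give N_0 = 3, and each function symbol of arity r contributes N_{k-1}^r new terms at level k: N_k = 3 + N_{k-1}^3.
N_0 = 3
N_1 = 3 + 3^3 = 30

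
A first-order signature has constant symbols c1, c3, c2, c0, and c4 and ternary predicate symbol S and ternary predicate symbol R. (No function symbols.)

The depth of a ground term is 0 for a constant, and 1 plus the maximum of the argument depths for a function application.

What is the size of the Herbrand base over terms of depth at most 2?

First count ground terms of depth ≤ 2.
With no function symbols every ground term is a constant, so there are exactly 5 ground terms at every depth bound.
N_0 = 5
N_1 = 5
N_2 = 5
So |H| = 5.
A ground atom is a predicate applied to a tuple of terms from H, so the count is the sum over predicates of |H|^arity:
  S: 5^3 = 125;  R: 5^3 = 125
Total ground atoms: 125 + 125 = 250.

250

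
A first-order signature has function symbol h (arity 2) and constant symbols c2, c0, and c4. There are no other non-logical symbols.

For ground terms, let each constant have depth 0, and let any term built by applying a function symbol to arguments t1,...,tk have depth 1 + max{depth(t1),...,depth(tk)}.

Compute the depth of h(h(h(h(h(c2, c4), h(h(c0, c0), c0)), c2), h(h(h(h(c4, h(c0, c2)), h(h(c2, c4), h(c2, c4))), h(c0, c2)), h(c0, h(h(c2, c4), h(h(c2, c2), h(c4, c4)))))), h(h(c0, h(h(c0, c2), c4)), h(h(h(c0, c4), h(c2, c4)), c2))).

7

depth(h(c2, c4)) = 1 + max(0, 0) = 1
depth(h(c0, c0)) = 1 + max(0, 0) = 1
depth(h(h(c0, c0), c0)) = 1 + max(1, 0) = 2
depth(h(h(c2, c4), h(h(c0, c0), c0))) = 1 + max(1, 2) = 3
depth(h(h(h(c2, c4), h(h(c0, c0), c0)), c2)) = 1 + max(3, 0) = 4
depth(h(c0, c2)) = 1 + max(0, 0) = 1
depth(h(c4, h(c0, c2))) = 1 + max(0, 1) = 2
depth(h(h(c2, c4), h(c2, c4))) = 1 + max(1, 1) = 2
depth(h(h(c4, h(c0, c2)), h(h(c2, c4), h(c2, c4)))) = 1 + max(2, 2) = 3
depth(h(h(h(c4, h(c0, c2)), h(h(c2, c4), h(c2, c4))), h(c0, c2))) = 1 + max(3, 1) = 4
depth(h(c2, c2)) = 1 + max(0, 0) = 1
depth(h(c4, c4)) = 1 + max(0, 0) = 1
depth(h(h(c2, c2), h(c4, c4))) = 1 + max(1, 1) = 2
depth(h(h(c2, c4), h(h(c2, c2), h(c4, c4)))) = 1 + max(1, 2) = 3
depth(h(c0, h(h(c2, c4), h(h(c2, c2), h(c4, c4))))) = 1 + max(0, 3) = 4
depth(h(h(h(h(c4, h(c0, c2)), h(h(c2, c4), h(c2, c4))), h(c0, c2)), h(c0, h(h(c2, c4), h(h(c2, c2), h(c4, c4)))))) = 1 + max(4, 4) = 5
depth(h(h(h(h(c2, c4), h(h(c0, c0), c0)), c2), h(h(h(h(c4, h(c0, c2)), h(h(c2, c4), h(c2, c4))), h(c0, c2)), h(c0, h(h(c2, c4), h(h(c2, c2), h(c4, c4))))))) = 1 + max(4, 5) = 6
depth(h(h(c0, c2), c4)) = 1 + max(1, 0) = 2
depth(h(c0, h(h(c0, c2), c4))) = 1 + max(0, 2) = 3
depth(h(c0, c4)) = 1 + max(0, 0) = 1
depth(h(h(c0, c4), h(c2, c4))) = 1 + max(1, 1) = 2
depth(h(h(h(c0, c4), h(c2, c4)), c2)) = 1 + max(2, 0) = 3
depth(h(h(c0, h(h(c0, c2), c4)), h(h(h(c0, c4), h(c2, c4)), c2))) = 1 + max(3, 3) = 4
depth(h(h(h(h(h(c2, c4), h(h(c0, c0), c0)), c2), h(h(h(h(c4, h(c0, c2)), h(h(c2, c4), h(c2, c4))), h(c0, c2)), h(c0, h(h(c2, c4), h(h(c2, c2), h(c4, c4)))))), h(h(c0, h(h(c0, c2), c4)), h(h(h(c0, c4), h(c2, c4)), c2)))) = 1 + max(6, 4) = 7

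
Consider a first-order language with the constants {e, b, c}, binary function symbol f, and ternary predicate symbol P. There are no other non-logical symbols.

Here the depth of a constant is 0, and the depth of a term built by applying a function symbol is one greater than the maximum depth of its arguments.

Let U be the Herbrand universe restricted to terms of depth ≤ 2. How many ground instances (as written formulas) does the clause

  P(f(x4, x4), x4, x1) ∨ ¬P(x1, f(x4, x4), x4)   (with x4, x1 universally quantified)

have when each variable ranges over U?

21609

Ground terms of depth ≤ 2:
  If N_k denotes the number of depth-≤k ground terms, the 3 constants give N_0 = 3, and each function symbol of arity r contributes N_{k-1}^r new terms at level k: N_k = 3 + N_{k-1}^2.
  N_0 = 3
  N_1 = 3 + 3^2 = 12
  N_2 = 3 + 12^2 = 147
So there are 147 ground terms available for substitution.
There are 2 variables to instantiate (x4, x1), each occurring in at least one literal, so different choices give different ground instances.
Number of ground instances = 147^2 = 21609.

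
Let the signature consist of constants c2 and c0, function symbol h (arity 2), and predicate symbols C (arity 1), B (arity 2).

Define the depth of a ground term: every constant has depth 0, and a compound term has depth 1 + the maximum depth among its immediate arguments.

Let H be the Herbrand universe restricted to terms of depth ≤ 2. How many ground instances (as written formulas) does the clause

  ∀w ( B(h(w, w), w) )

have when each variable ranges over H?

38

Ground terms of depth ≤ 2:
  If N_k denotes the number of depth-≤k ground terms, the 2 constants give N_0 = 2, and each function symbol of arity r contributes N_{k-1}^r new terms at level k: N_k = 2 + N_{k-1}^2.
  N_0 = 2
  N_1 = 2 + 2^2 = 6
  N_2 = 2 + 6^2 = 38
So there are 38 ground terms available for substitution.
There is 1 variable to instantiate (w),  occurring in at least one literal, so different choices give different ground instances.
Number of ground instances = 38.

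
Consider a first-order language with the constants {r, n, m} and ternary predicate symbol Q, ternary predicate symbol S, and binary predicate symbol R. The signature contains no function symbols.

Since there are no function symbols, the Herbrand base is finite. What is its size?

63

With no function symbols, the Herbrand universe is just the 3 constants.
Ground atoms per predicate: Q: 3^3 = 27, S: 3^3 = 27, R: 3^2 = 9.
Herbrand base size = 27 + 27 + 9 = 63.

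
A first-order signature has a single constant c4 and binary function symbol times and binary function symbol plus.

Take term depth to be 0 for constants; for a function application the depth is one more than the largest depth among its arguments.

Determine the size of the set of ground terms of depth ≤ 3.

Write N_k for the number of ground terms of depth ≤ k. A term of depth ≤ k is either a constant or a function symbol applied to arguments of depth ≤ k−1, so N_k = 1 + N_{k-1}^2 + N_{k-1}^2.
N_0 = 1
N_1 = 1 + 1^2 + 1^2 = 3
N_2 = 1 + 3^2 + 3^2 = 19
N_3 = 1 + 19^2 + 19^2 = 723

723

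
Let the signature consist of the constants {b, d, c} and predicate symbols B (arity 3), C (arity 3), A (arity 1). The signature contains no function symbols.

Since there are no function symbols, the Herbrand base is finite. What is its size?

With no function symbols, the Herbrand universe is just the 3 constants.
Ground atoms per predicate: B: 3^3 = 27, C: 3^3 = 27, A: 3.
Herbrand base size = 27 + 27 + 3 = 57.

57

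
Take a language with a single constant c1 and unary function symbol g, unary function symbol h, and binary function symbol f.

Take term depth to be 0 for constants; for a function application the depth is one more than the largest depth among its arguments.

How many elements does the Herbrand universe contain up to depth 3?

676

Let N_k = |{terms of depth ≤ k}|. Then N_0 = 1 and N_k = 1 + N_{k-1} + N_{k-1} + N_{k-1}^2 for k ≥ 1 (one summand per function symbol, arity giving the exponent).
N_0 = 1
N_1 = 1 + 1 + 1 + 1^2 = 4
N_2 = 1 + 4 + 4 + 4^2 = 25
N_3 = 1 + 25 + 25 + 25^2 = 676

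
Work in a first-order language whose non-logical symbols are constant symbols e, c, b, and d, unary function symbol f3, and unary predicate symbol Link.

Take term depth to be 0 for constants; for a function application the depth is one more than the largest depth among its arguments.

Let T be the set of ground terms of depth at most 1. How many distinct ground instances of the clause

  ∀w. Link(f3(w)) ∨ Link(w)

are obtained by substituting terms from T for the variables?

Ground terms of depth ≤ 1:
  Count level by level. With function symbols f3/1, the terms of depth ≤ k are the 4 constants together with each function applied to depth-≤(k−1) tuples, so N_k = 4 + N_{k-1}.
  N_0 = 4
  N_1 = 4 + 4 = 8
So there are 8 ground terms available for substitution.
The clause has 1 distinct variable (w), which appears in the body. In the free term algebra distinct substitutions yield syntactically distinct ground instances.
Number of ground instances = 8.

8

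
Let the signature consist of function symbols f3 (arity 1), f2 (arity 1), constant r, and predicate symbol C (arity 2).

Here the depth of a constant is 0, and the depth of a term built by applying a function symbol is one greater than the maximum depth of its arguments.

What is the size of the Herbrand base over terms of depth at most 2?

First count ground terms of depth ≤ 2.
If N_k denotes the number of depth-≤k ground terms, the 1 constant gives N_0 = 1, and each function symbol of arity r contributes N_{k-1}^r new terms at level k: N_k = 1 + N_{k-1} + N_{k-1}.
N_0 = 1
N_1 = 1 + 1 + 1 = 3
N_2 = 1 + 3 + 3 = 7
Explicitly: r, f3(r), f3(f3(r)), f3(f2(r)), f2(r), f2(f3(r)), f2(f2(r)).
So |H| = 7.
For each predicate symbol, the number of ground atoms is |H| raised to its arity; summing:
  C: 7^2 = 49
Total ground atoms: 49.

49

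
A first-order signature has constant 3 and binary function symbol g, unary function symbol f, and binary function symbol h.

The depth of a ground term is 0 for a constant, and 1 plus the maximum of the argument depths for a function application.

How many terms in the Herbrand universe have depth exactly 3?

If N_k denotes the number of depth-≤k ground terms, the 1 constant gives N_0 = 1, and each function symbol of arity r contributes N_{k-1}^r new terms at level k: N_k = 1 + N_{k-1}^2 + N_{k-1} + N_{k-1}^2.
N_0 = 1
N_1 = 1 + 1^2 + 1 + 1^2 = 4
N_2 = 1 + 4^2 + 4 + 4^2 = 37
N_3 = 1 + 37^2 + 37 + 37^2 = 2776
Terms of depth exactly 3: N_3 − N_2 = 2776 − 37 = 2739.

2739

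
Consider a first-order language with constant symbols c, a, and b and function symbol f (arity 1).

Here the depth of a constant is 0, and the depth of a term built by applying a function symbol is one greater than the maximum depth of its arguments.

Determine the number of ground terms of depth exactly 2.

3

Let N_k count ground terms of depth at most k. Each non-constant term of depth ≤ k is some function symbol applied to depth-≤(k−1) arguments, giving N_k = 3 + N_{k-1}.
N_0 = 3
N_1 = 3 + 3 = 6
N_2 = 3 + 6 = 9
Terms of depth exactly 2: N_2 − N_1 = 9 − 6 = 3.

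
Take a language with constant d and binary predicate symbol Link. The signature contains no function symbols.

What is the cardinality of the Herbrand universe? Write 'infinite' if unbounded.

1

There are no function symbols, so the only ground term is the single constant.
The Herbrand universe is {d}, finite with 1 element.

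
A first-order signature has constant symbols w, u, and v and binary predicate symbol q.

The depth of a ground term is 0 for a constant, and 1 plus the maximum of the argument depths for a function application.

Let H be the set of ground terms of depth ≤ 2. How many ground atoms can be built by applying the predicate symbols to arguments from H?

First count ground terms of depth ≤ 2.
With no function symbols every ground term is a constant, so there are exactly 3 ground terms at every depth bound.
N_0 = 3
N_1 = 3
N_2 = 3
So |H| = 3.
Ground atoms are formed by filling each argument slot of a predicate with a term from H, so an r-ary predicate gives |H|^r atoms:
  q: 3^2 = 9
Total ground atoms: 9.

9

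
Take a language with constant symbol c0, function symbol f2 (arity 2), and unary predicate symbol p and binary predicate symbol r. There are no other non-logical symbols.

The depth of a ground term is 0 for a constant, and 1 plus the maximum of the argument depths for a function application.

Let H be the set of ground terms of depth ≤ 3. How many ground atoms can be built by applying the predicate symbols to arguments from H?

First count ground terms of depth ≤ 3.
Write N_k for the number of ground terms of depth ≤ k. A term of depth ≤ k is either a constant or a function symbol applied to arguments of depth ≤ k−1, so N_k = 1 + N_{k-1}^2.
N_0 = 1
N_1 = 1 + 1^2 = 2
N_2 = 1 + 2^2 = 5
N_3 = 1 + 5^2 = 26
So |H| = 26.
A ground atom is a predicate applied to a tuple of terms from H, so the count is the sum over predicates of |H|^arity:
  p: 26;  r: 26^2 = 676
Total ground atoms: 26 + 676 = 702.

702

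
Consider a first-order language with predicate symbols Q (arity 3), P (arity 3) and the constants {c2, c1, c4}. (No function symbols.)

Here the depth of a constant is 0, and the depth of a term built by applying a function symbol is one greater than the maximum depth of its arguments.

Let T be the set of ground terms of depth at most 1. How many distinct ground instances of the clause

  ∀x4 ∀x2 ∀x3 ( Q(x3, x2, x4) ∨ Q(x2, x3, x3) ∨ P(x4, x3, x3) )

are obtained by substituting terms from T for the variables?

Ground terms of depth ≤ 1:
  With no function symbols every ground term is a constant, so there are exactly 3 ground terms at every depth bound.
  N_0 = 3
  N_1 = 3
  Explicitly: c2, c1, c4.
So there are 3 ground terms available for substitution.
There are 3 variables to instantiate (x4, x2, x3), each occurring in at least one literal, so different choices give different ground instances.
Number of ground instances = 3^3 = 27.

27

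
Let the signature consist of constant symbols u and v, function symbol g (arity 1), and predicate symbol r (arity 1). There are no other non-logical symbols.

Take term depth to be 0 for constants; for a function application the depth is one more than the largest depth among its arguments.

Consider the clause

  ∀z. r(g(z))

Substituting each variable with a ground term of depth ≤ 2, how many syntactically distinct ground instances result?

6

Ground terms of depth ≤ 2:
  Count level by level. With function symbols g/1, the terms of depth ≤ k are the 2 constants together with each function applied to depth-≤(k−1) tuples, so N_k = 2 + N_{k-1}.
  N_0 = 2
  N_1 = 2 + 2 = 4
  N_2 = 2 + 4 = 6
  Explicitly: u, v, g(u), g(v), g(g(u)), g(g(v)).
So there are 6 ground terms available for substitution.
There is 1 variable to instantiate (z),  occurring in at least one literal, so different choices give different ground instances.
Number of ground instances = 6.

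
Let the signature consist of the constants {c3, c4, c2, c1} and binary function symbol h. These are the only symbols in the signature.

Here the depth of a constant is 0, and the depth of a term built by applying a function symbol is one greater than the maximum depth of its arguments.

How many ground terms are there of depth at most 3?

Let N_k = |{terms of depth ≤ k}|. Then N_0 = 4 and N_k = 4 + N_{k-1}^2 for k ≥ 1 (one summand per function symbol, arity giving the exponent).
N_0 = 4
N_1 = 4 + 4^2 = 20
N_2 = 4 + 20^2 = 404
N_3 = 4 + 404^2 = 163220

163220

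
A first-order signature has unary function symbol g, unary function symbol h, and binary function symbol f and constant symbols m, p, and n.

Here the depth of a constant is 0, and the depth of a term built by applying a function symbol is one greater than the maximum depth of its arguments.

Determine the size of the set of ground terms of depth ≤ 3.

Count level by level. With function symbols g/1, h/1, f/2, the terms of depth ≤ k are the 3 constants together with each function applied to depth-≤(k−1) tuples, so N_k = 3 + N_{k-1} + N_{k-1} + N_{k-1}^2.
N_0 = 3
N_1 = 3 + 3 + 3 + 3^2 = 18
N_2 = 3 + 18 + 18 + 18^2 = 363
N_3 = 3 + 363 + 363 + 363^2 = 132498

132498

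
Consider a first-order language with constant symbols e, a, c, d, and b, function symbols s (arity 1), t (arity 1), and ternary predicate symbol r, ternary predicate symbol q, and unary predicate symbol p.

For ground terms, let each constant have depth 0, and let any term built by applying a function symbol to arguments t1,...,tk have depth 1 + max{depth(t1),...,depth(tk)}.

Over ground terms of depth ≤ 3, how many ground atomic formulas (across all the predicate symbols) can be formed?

843825

First count ground terms of depth ≤ 3.
Let N_k count ground terms of depth at most k. Each non-constant term of depth ≤ k is some function symbol applied to depth-≤(k−1) arguments, giving N_k = 5 + N_{k-1} + N_{k-1}.
N_0 = 5
N_1 = 5 + 5 + 5 = 15
N_2 = 5 + 15 + 15 = 35
N_3 = 5 + 35 + 35 = 75
So |H| = 75.
For each predicate symbol, the number of ground atoms is |H| raised to its arity; summing:
  r: 75^3 = 421875;  q: 75^3 = 421875;  p: 75
Total ground atoms: 421875 + 421875 + 75 = 843825.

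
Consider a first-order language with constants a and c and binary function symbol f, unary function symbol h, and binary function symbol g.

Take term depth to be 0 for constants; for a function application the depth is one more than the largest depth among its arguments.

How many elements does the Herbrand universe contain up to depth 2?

302

If N_k denotes the number of depth-≤k ground terms, the 2 constants give N_0 = 2, and each function symbol of arity r contributes N_{k-1}^r new terms at level k: N_k = 2 + N_{k-1}^2 + N_{k-1} + N_{k-1}^2.
N_0 = 2
N_1 = 2 + 2^2 + 2 + 2^2 = 12
N_2 = 2 + 12^2 + 12 + 12^2 = 302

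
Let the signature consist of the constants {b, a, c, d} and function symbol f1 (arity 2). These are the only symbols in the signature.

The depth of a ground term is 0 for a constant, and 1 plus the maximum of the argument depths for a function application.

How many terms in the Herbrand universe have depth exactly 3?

162816

If N_k denotes the number of depth-≤k ground terms, the 4 constants give N_0 = 4, and each function symbol of arity r contributes N_{k-1}^r new terms at level k: N_k = 4 + N_{k-1}^2.
N_0 = 4
N_1 = 4 + 4^2 = 20
N_2 = 4 + 20^2 = 404
N_3 = 4 + 404^2 = 163220
Terms of depth exactly 3: N_3 − N_2 = 163220 − 404 = 162816.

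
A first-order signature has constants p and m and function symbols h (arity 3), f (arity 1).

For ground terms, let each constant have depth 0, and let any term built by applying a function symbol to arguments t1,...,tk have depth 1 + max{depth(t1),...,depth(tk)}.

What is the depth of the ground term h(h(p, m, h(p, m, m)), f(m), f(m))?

3

depth(h(p, m, m)) = 1 + max(0, 0, 0) = 1
depth(h(p, m, h(p, m, m))) = 1 + max(0, 0, 1) = 2
depth(f(m)) = 1 + depth(m) = 1 + 0 = 1
depth(h(h(p, m, h(p, m, m)), f(m), f(m))) = 1 + max(2, 1, 1) = 3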